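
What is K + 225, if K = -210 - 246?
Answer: -231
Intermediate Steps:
K = -456
K + 225 = -456 + 225 = -231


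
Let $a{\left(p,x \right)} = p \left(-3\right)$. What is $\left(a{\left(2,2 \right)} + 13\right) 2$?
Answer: $14$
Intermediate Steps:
$a{\left(p,x \right)} = - 3 p$
$\left(a{\left(2,2 \right)} + 13\right) 2 = \left(\left(-3\right) 2 + 13\right) 2 = \left(-6 + 13\right) 2 = 7 \cdot 2 = 14$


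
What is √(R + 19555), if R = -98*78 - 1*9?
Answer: √11902 ≈ 109.10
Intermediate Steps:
R = -7653 (R = -7644 - 9 = -7653)
√(R + 19555) = √(-7653 + 19555) = √11902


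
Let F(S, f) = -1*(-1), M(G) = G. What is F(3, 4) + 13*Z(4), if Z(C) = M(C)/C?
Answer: 14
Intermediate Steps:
F(S, f) = 1
Z(C) = 1 (Z(C) = C/C = 1)
F(3, 4) + 13*Z(4) = 1 + 13*1 = 1 + 13 = 14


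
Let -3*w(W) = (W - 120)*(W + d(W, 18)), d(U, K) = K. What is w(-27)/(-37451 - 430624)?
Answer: 147/156025 ≈ 0.00094216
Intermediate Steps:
w(W) = -(-120 + W)*(18 + W)/3 (w(W) = -(W - 120)*(W + 18)/3 = -(-120 + W)*(18 + W)/3)
w(-27)/(-37451 - 430624) = (720 + 34*(-27) - ⅓*(-27)²)/(-37451 - 430624) = (720 - 918 - ⅓*729)/(-468075) = (720 - 918 - 243)*(-1/468075) = -441*(-1/468075) = 147/156025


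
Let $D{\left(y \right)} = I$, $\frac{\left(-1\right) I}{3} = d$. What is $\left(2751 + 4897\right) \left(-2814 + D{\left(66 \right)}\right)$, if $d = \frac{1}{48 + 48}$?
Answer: $-21521711$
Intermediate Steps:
$d = \frac{1}{96} \approx 0.010417$
$I = - \frac{1}{32}$ ($I = \left(-3\right) \frac{1}{96} = - \frac{1}{32} \approx -0.03125$)
$D{\left(y \right)} = - \frac{1}{32}$
$\left(2751 + 4897\right) \left(-2814 + D{\left(66 \right)}\right) = \left(2751 + 4897\right) \left(-2814 - \frac{1}{32}\right) = 7648 \left(- \frac{90049}{32}\right) = -21521711$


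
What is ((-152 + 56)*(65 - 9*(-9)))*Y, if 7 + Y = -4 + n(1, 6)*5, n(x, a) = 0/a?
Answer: 154176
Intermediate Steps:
n(x, a) = 0
Y = -11 (Y = -7 + (-4 + 0*5) = -7 + (-4 + 0) = -7 - 4 = -11)
((-152 + 56)*(65 - 9*(-9)))*Y = ((-152 + 56)*(65 - 9*(-9)))*(-11) = -96*(65 + 81)*(-11) = -96*146*(-11) = -14016*(-11) = 154176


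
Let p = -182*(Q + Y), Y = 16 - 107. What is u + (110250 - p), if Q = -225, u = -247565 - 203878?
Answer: -398705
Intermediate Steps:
u = -451443
Y = -91
p = 57512 (p = -182*(-225 - 91) = -182*(-316) = 57512)
u + (110250 - p) = -451443 + (110250 - 1*57512) = -451443 + (110250 - 57512) = -451443 + 52738 = -398705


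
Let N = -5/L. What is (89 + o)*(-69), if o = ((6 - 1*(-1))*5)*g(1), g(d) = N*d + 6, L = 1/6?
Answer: 51819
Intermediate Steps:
L = ⅙ ≈ 0.16667
N = -30 (N = -5/⅙ = -5*6 = -30)
g(d) = 6 - 30*d (g(d) = -30*d + 6 = 6 - 30*d)
o = -840 (o = ((6 - 1*(-1))*5)*(6 - 30*1) = ((6 + 1)*5)*(6 - 30) = (7*5)*(-24) = 35*(-24) = -840)
(89 + o)*(-69) = (89 - 840)*(-69) = -751*(-69) = 51819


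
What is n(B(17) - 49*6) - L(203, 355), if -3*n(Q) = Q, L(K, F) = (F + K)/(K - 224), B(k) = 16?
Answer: 2504/21 ≈ 119.24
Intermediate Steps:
L(K, F) = (F + K)/(-224 + K)
n(Q) = -Q/3
n(B(17) - 49*6) - L(203, 355) = -(16 - 49*6)/3 - (355 + 203)/(-224 + 203) = -(16 - 1*294)/3 - 558/(-21) = -(16 - 294)/3 - (-1)*558/21 = -⅓*(-278) - 1*(-186/7) = 278/3 + 186/7 = 2504/21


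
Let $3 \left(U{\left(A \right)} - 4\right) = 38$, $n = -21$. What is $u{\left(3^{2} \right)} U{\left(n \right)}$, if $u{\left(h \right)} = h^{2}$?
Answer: $1350$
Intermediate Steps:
$U{\left(A \right)} = \frac{50}{3}$ ($U{\left(A \right)} = 4 + \frac{1}{3} \cdot 38 = 4 + \frac{38}{3} = \frac{50}{3}$)
$u{\left(3^{2} \right)} U{\left(n \right)} = \left(3^{2}\right)^{2} \cdot \frac{50}{3} = 9^{2} \cdot \frac{50}{3} = 81 \cdot \frac{50}{3} = 1350$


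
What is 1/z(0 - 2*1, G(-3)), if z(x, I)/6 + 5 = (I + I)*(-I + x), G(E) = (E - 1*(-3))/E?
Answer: -1/30 ≈ -0.033333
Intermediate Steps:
G(E) = (3 + E)/E (G(E) = (E + 3)/E = (3 + E)/E)
z(x, I) = -30 + 12*I*(x - I) (z(x, I) = -30 + 6*((I + I)*(-I + x)) = -30 + 6*((2*I)*(x - I)) = -30 + 6*(2*I*(x - I)) = -30 + 12*I*(x - I))
1/z(0 - 2*1, G(-3)) = 1/(-30 - 12*(3 - 3)²/9 + 12*((3 - 3)/(-3))*(0 - 2*1)) = 1/(-30 - 12*(-⅓*0)² + 12*(-⅓*0)*(0 - 2)) = 1/(-30 - 12*0² + 12*0*(-2)) = 1/(-30 - 12*0 + 0) = 1/(-30 + 0 + 0) = 1/(-30) = -1/30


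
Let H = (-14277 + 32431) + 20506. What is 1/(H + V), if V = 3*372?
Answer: 1/39776 ≈ 2.5141e-5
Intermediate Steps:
V = 1116
H = 38660 (H = 18154 + 20506 = 38660)
1/(H + V) = 1/(38660 + 1116) = 1/39776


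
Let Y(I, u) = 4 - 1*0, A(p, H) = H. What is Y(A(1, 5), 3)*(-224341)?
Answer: -897364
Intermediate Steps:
Y(I, u) = 4 (Y(I, u) = 4 + 0 = 4)
Y(A(1, 5), 3)*(-224341) = 4*(-224341) = -897364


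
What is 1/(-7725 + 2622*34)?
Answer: 1/81423 ≈ 1.2282e-5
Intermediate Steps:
1/(-7725 + 2622*34) = 1/(-7725 + 89148) = 1/81423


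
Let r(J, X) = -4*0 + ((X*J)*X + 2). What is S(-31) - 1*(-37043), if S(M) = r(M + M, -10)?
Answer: 30845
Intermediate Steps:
r(J, X) = 2 + J*X² (r(J, X) = 0 + ((J*X)*X + 2) = 0 + (J*X² + 2) = 0 + (2 + J*X²) = 2 + J*X²)
S(M) = 2 + 200*M (S(M) = 2 + (M + M)*(-10)² = 2 + (2*M)*100 = 2 + 200*M)
S(-31) - 1*(-37043) = (2 + 200*(-31)) - 1*(-37043) = (2 - 6200) + 37043 = -6198 + 37043 = 30845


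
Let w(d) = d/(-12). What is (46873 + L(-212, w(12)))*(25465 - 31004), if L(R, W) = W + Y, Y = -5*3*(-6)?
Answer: -260122518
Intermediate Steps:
Y = 90 (Y = -15*(-6) = 90)
w(d) = -d/12 (w(d) = d*(-1/12) = -d/12)
L(R, W) = 90 + W (L(R, W) = W + 90 = 90 + W)
(46873 + L(-212, w(12)))*(25465 - 31004) = (46873 + (90 - 1/12*12))*(25465 - 31004) = (46873 + (90 - 1))*(-5539) = (46873 + 89)*(-5539) = 46962*(-5539) = -260122518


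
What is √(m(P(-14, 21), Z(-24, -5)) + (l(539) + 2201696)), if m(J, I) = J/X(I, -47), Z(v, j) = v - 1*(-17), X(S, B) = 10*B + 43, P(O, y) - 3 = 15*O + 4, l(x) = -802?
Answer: √8189528343/61 ≈ 1483.5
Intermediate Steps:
P(O, y) = 7 + 15*O (P(O, y) = 3 + (15*O + 4) = 3 + (4 + 15*O) = 7 + 15*O)
X(S, B) = 43 + 10*B
Z(v, j) = 17 + v (Z(v, j) = v + 17 = 17 + v)
m(J, I) = -J/427 (m(J, I) = J/(43 + 10*(-47)) = J/(43 - 470) = J/(-427) = J*(-1/427) = -J/427)
√(m(P(-14, 21), Z(-24, -5)) + (l(539) + 2201696)) = √(-(7 + 15*(-14))/427 + (-802 + 2201696)) = √(-(7 - 210)/427 + 2200894) = √(-1/427*(-203) + 2200894) = √(29/61 + 2200894) = √(134254563/61) = √8189528343/61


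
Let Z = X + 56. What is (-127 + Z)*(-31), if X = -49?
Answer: 3720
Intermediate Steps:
Z = 7 (Z = -49 + 56 = 7)
(-127 + Z)*(-31) = (-127 + 7)*(-31) = -120*(-31) = 3720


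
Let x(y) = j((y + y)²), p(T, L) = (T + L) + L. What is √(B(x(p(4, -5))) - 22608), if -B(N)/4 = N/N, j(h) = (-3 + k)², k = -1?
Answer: 2*I*√5653 ≈ 150.37*I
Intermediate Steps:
j(h) = 16 (j(h) = (-3 - 1)² = (-4)² = 16)
p(T, L) = T + 2*L (p(T, L) = (L + T) + L = T + 2*L)
x(y) = 16
B(N) = -4 (B(N) = -4*N/N = -4*1 = -4)
√(B(x(p(4, -5))) - 22608) = √(-4 - 22608) = √(-22612) = 2*I*√5653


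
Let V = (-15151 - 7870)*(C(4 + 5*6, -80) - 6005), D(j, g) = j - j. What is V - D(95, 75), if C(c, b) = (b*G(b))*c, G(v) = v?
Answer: -4871128495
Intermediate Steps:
D(j, g) = 0
C(c, b) = c*b**2 (C(c, b) = (b*b)*c = b**2*c = c*b**2)
V = -4871128495 (V = (-15151 - 7870)*((4 + 5*6)*(-80)**2 - 6005) = -23021*((4 + 30)*6400 - 6005) = -23021*(34*6400 - 6005) = -23021*(217600 - 6005) = -23021*211595 = -4871128495)
V - D(95, 75) = -4871128495 - 1*0 = -4871128495 + 0 = -4871128495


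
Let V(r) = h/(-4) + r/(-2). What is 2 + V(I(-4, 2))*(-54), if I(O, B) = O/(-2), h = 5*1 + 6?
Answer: 409/2 ≈ 204.50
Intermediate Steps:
h = 11 (h = 5 + 6 = 11)
I(O, B) = -O/2 (I(O, B) = O*(-½) = -O/2)
V(r) = -11/4 - r/2 (V(r) = 11/(-4) + r/(-2) = 11*(-¼) + r*(-½) = -11/4 - r/2)
2 + V(I(-4, 2))*(-54) = 2 + (-11/4 - (-1)*(-4)/4)*(-54) = 2 + (-11/4 - ½*2)*(-54) = 2 + (-11/4 - 1)*(-54) = 2 - 15/4*(-54) = 2 + 405/2 = 409/2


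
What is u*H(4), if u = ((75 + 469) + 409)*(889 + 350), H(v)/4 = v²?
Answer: 75569088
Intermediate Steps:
H(v) = 4*v²
u = 1180767 (u = (544 + 409)*1239 = 953*1239 = 1180767)
u*H(4) = 1180767*(4*4²) = 1180767*(4*16) = 1180767*64 = 75569088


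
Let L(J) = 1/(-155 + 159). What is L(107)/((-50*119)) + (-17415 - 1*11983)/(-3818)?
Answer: 349834291/45434200 ≈ 7.6998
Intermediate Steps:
L(J) = ¼ (L(J) = 1/4 = ¼)
L(107)/((-50*119)) + (-17415 - 1*11983)/(-3818) = 1/(4*((-50*119))) + (-17415 - 1*11983)/(-3818) = (¼)/(-5950) + (-17415 - 11983)*(-1/3818) = (¼)*(-1/5950) - 29398*(-1/3818) = -1/23800 + 14699/1909 = 349834291/45434200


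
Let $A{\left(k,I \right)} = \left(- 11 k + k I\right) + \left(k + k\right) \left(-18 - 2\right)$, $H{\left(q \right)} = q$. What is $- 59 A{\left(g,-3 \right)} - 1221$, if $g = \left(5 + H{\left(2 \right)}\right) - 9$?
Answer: $-7593$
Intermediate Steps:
$g = -2$ ($g = \left(5 + 2\right) - 9 = 7 - 9 = -2$)
$A{\left(k,I \right)} = - 51 k + I k$ ($A{\left(k,I \right)} = \left(- 11 k + I k\right) + 2 k \left(-20\right) = \left(- 11 k + I k\right) - 40 k = - 51 k + I k$)
$- 59 A{\left(g,-3 \right)} - 1221 = - 59 \left(- 2 \left(-51 - 3\right)\right) - 1221 = - 59 \left(\left(-2\right) \left(-54\right)\right) - 1221 = \left(-59\right) 108 - 1221 = -6372 - 1221 = -7593$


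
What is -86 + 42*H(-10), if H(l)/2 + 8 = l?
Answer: -1598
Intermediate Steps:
H(l) = -16 + 2*l
-86 + 42*H(-10) = -86 + 42*(-16 + 2*(-10)) = -86 + 42*(-16 - 20) = -86 + 42*(-36) = -86 - 1512 = -1598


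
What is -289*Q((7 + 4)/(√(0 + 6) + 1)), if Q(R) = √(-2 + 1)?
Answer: -289*I ≈ -289.0*I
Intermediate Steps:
Q(R) = I (Q(R) = √(-1) = I)
-289*Q((7 + 4)/(√(0 + 6) + 1)) = -289*I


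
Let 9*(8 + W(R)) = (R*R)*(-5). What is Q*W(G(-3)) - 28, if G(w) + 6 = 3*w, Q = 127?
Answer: -16919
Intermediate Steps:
G(w) = -6 + 3*w
W(R) = -8 - 5*R²/9 (W(R) = -8 + ((R*R)*(-5))/9 = -8 + (R²*(-5))/9 = -8 + (-5*R²)/9 = -8 - 5*R²/9)
Q*W(G(-3)) - 28 = 127*(-8 - 5*(-6 + 3*(-3))²/9) - 28 = 127*(-8 - 5*(-6 - 9)²/9) - 28 = 127*(-8 - 5/9*(-15)²) - 28 = 127*(-8 - 5/9*225) - 28 = 127*(-8 - 125) - 28 = 127*(-133) - 28 = -16891 - 28 = -16919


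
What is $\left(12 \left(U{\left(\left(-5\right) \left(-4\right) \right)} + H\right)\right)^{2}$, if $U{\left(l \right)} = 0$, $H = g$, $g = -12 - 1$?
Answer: $24336$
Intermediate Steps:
$g = -13$ ($g = -12 - 1 = -13$)
$H = -13$
$\left(12 \left(U{\left(\left(-5\right) \left(-4\right) \right)} + H\right)\right)^{2} = \left(12 \left(0 - 13\right)\right)^{2} = \left(12 \left(-13\right)\right)^{2} = \left(-156\right)^{2} = 24336$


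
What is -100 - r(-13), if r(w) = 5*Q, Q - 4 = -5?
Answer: -95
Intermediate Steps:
Q = -1 (Q = 4 - 5 = -1)
r(w) = -5 (r(w) = 5*(-1) = -5)
-100 - r(-13) = -100 - 1*(-5) = -100 + 5 = -95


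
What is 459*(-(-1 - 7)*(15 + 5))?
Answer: 73440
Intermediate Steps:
459*(-(-1 - 7)*(15 + 5)) = 459*(-(-8)*20) = 459*(-1*(-160)) = 459*160 = 73440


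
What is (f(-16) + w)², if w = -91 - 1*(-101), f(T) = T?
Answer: 36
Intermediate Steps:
w = 10 (w = -91 + 101 = 10)
(f(-16) + w)² = (-16 + 10)² = (-6)² = 36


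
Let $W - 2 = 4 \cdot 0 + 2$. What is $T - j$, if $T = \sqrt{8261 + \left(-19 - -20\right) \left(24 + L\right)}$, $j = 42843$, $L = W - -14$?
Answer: $-42843 + 19 \sqrt{23} \approx -42752.0$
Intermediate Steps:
$W = 4$ ($W = 2 + \left(4 \cdot 0 + 2\right) = 2 + \left(0 + 2\right) = 2 + 2 = 4$)
$L = 18$ ($L = 4 - -14 = 4 + 14 = 18$)
$T = 19 \sqrt{23}$ ($T = \sqrt{8261 + \left(-19 - -20\right) \left(24 + 18\right)} = \sqrt{8261 + \left(-19 + 20\right) 42} = \sqrt{8261 + 1 \cdot 42} = \sqrt{8261 + 42} = \sqrt{8303} = 19 \sqrt{23} \approx 91.121$)
$T - j = 19 \sqrt{23} - 42843 = -42843 + 19 \sqrt{23}$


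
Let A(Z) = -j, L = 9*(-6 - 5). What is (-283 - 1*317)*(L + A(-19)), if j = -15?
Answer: 50400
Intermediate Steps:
L = -99 (L = 9*(-11) = -99)
A(Z) = 15 (A(Z) = -1*(-15) = 15)
(-283 - 1*317)*(L + A(-19)) = (-283 - 1*317)*(-99 + 15) = (-283 - 317)*(-84) = -600*(-84) = 50400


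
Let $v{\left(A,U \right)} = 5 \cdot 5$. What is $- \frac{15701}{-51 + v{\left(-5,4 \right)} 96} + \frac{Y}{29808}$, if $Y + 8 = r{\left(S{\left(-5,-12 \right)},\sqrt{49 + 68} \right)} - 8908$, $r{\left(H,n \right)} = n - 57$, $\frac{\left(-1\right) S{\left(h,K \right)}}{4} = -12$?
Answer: $- \frac{6038185}{864432} + \frac{\sqrt{13}}{9936} \approx -6.9848$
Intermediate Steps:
$S{\left(h,K \right)} = 48$ ($S{\left(h,K \right)} = \left(-4\right) \left(-12\right) = 48$)
$v{\left(A,U \right)} = 25$
$r{\left(H,n \right)} = -57 + n$ ($r{\left(H,n \right)} = n - 57 = -57 + n$)
$Y = -8973 + 3 \sqrt{13}$ ($Y = -8 - \left(8965 - \sqrt{49 + 68}\right) = -8 - \left(8965 - 3 \sqrt{13}\right) = -8973 + 3 \sqrt{13} \approx -8962.2$)
$- \frac{15701}{-51 + v{\left(-5,4 \right)} 96} + \frac{Y}{29808} = - \frac{15701}{-51 + 25 \cdot 96} + \frac{-8973 + 3 \sqrt{13}}{29808} = - \frac{15701}{-51 + 2400} + \left(-8973 + 3 \sqrt{13}\right) \frac{1}{29808} = - \frac{15701}{2349} - \left(\frac{997}{3312} - \frac{\sqrt{13}}{9936}\right) = - \frac{6038185}{864432} + \frac{\sqrt{13}}{9936}$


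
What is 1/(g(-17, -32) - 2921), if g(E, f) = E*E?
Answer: -1/2632 ≈ -0.00037994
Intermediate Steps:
g(E, f) = E²
1/(g(-17, -32) - 2921) = 1/((-17)² - 2921) = 1/(289 - 2921) = 1/(-2632) = -1/2632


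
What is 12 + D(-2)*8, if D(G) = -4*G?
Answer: 76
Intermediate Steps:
12 + D(-2)*8 = 12 - 4*(-2)*8 = 12 + 8*8 = 12 + 64 = 76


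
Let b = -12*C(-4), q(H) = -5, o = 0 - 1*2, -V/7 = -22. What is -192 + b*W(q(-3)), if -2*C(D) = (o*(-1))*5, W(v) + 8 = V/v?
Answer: -2520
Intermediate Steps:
V = 154 (V = -7*(-22) = 154)
o = -2 (o = 0 - 2 = -2)
W(v) = -8 + 154/v
C(D) = -5 (C(D) = -(-2*(-1))*5/2 = -5)
b = 60 (b = -12*(-5) = 60)
-192 + b*W(q(-3)) = -192 + 60*(-8 + 154/(-5)) = -192 + 60*(-8 + 154*(-1/5)) = -192 + 60*(-8 - 154/5) = -192 + 60*(-194/5) = -192 - 2328 = -2520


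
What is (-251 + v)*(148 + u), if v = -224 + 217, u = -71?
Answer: -19866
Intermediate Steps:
v = -7
(-251 + v)*(148 + u) = (-251 - 7)*(148 - 71) = -258*77 = -19866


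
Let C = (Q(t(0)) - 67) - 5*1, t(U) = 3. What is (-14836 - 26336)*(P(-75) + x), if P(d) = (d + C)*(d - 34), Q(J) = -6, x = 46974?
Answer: -2620638972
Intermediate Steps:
C = -78 (C = (-6 - 67) - 5*1 = -73 - 5 = -78)
P(d) = (-78 + d)*(-34 + d) (P(d) = (d - 78)*(d - 34) = (-78 + d)*(-34 + d))
(-14836 - 26336)*(P(-75) + x) = (-14836 - 26336)*((2652 + (-75)² - 112*(-75)) + 46974) = -41172*((2652 + 5625 + 8400) + 46974) = -41172*(16677 + 46974) = -41172*63651 = -2620638972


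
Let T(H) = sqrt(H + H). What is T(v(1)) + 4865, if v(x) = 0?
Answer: 4865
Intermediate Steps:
T(H) = sqrt(2)*sqrt(H) (T(H) = sqrt(2*H) = sqrt(2)*sqrt(H))
T(v(1)) + 4865 = sqrt(2)*sqrt(0) + 4865 = sqrt(2)*0 + 4865 = 0 + 4865 = 4865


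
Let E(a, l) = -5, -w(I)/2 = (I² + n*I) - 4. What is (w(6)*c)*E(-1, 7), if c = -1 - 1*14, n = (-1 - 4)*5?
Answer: 17700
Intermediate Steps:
n = -25 (n = -5*5 = -25)
w(I) = 8 - 2*I² + 50*I (w(I) = -2*((I² - 25*I) - 4) = -2*(-4 + I² - 25*I) = 8 - 2*I² + 50*I)
c = -15 (c = -1 - 14 = -15)
(w(6)*c)*E(-1, 7) = ((8 - 2*6² + 50*6)*(-15))*(-5) = ((8 - 2*36 + 300)*(-15))*(-5) = ((8 - 72 + 300)*(-15))*(-5) = (236*(-15))*(-5) = -3540*(-5) = 17700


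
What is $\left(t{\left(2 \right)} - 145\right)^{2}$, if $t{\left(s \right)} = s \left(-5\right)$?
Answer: $24025$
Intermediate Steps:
$t{\left(s \right)} = - 5 s$
$\left(t{\left(2 \right)} - 145\right)^{2} = \left(\left(-5\right) 2 - 145\right)^{2} = \left(-10 - 145\right)^{2} = \left(-155\right)^{2} = 24025$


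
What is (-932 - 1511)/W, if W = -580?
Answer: 2443/580 ≈ 4.2121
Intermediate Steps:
(-932 - 1511)/W = (-932 - 1511)/(-580) = -2443*(-1/580) = 2443/580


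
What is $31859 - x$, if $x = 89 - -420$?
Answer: $31350$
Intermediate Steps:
$x = 509$ ($x = 89 + 420 = 509$)
$31859 - x = 31859 - 509 = 31350$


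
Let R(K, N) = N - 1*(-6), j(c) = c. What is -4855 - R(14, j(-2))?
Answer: -4859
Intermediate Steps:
R(K, N) = 6 + N (R(K, N) = N + 6 = 6 + N)
-4855 - R(14, j(-2)) = -4855 - (6 - 2) = -4855 - 1*4 = -4855 - 4 = -4859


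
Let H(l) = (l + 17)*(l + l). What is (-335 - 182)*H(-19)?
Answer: -39292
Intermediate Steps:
H(l) = 2*l*(17 + l) (H(l) = (17 + l)*(2*l) = 2*l*(17 + l))
(-335 - 182)*H(-19) = (-335 - 182)*(2*(-19)*(17 - 19)) = -1034*(-19)*(-2) = -517*76 = -39292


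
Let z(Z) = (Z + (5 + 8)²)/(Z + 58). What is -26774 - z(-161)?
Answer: -2757714/103 ≈ -26774.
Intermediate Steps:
z(Z) = (169 + Z)/(58 + Z) (z(Z) = (Z + 13²)/(58 + Z) = (Z + 169)/(58 + Z) = (169 + Z)/(58 + Z))
-26774 - z(-161) = -26774 - (169 - 161)/(58 - 161) = -26774 - 8/(-103) = -26774 - (-1)*8/103 = -26774 - 1*(-8/103) = -26774 + 8/103 = -2757714/103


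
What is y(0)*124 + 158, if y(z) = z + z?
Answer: 158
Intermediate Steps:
y(z) = 2*z
y(0)*124 + 158 = (2*0)*124 + 158 = 0*124 + 158 = 0 + 158 = 158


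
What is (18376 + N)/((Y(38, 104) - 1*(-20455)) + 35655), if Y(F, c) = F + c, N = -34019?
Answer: -15643/56252 ≈ -0.27809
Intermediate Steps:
(18376 + N)/((Y(38, 104) - 1*(-20455)) + 35655) = (18376 - 34019)/(((38 + 104) - 1*(-20455)) + 35655) = -15643/((142 + 20455) + 35655) = -15643/(20597 + 35655) = -15643/56252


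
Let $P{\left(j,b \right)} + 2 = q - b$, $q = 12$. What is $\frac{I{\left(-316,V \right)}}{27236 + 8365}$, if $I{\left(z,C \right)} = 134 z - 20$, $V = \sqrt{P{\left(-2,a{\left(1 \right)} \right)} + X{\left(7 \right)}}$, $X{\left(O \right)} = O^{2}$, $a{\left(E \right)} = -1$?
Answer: $- \frac{42364}{35601} \approx -1.19$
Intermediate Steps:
$P{\left(j,b \right)} = 10 - b$ ($P{\left(j,b \right)} = -2 - \left(-12 + b\right) = 10 - b$)
$V = 2 \sqrt{15}$ ($V = \sqrt{\left(10 - -1\right) + 7^{2}} = \sqrt{\left(10 + 1\right) + 49} = \sqrt{11 + 49} = \sqrt{60} = 2 \sqrt{15} \approx 7.746$)
$I{\left(z,C \right)} = -20 + 134 z$
$\frac{I{\left(-316,V \right)}}{27236 + 8365} = \frac{-20 + 134 \left(-316\right)}{27236 + 8365} = \frac{-20 - 42344}{35601} = \left(-42364\right) \frac{1}{35601} = - \frac{42364}{35601}$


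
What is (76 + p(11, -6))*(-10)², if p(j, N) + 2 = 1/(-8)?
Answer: 14775/2 ≈ 7387.5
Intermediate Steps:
p(j, N) = -17/8 (p(j, N) = -2 + 1/(-8) = -2 - ⅛ = -17/8)
(76 + p(11, -6))*(-10)² = (76 - 17/8)*(-10)² = (591/8)*100 = 14775/2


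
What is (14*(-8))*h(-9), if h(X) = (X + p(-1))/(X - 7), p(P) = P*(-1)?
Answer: -56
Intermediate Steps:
p(P) = -P
h(X) = (1 + X)/(-7 + X) (h(X) = (X - 1*(-1))/(X - 7) = (X + 1)/(-7 + X) = (1 + X)/(-7 + X))
(14*(-8))*h(-9) = (14*(-8))*((1 - 9)/(-7 - 9)) = -112*(-8)/(-16) = -(-7)*(-8) = -112*1/2 = -56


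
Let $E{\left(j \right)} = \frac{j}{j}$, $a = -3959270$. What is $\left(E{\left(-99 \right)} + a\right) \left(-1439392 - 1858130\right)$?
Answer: $13055776631418$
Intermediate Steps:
$E{\left(j \right)} = 1$
$\left(E{\left(-99 \right)} + a\right) \left(-1439392 - 1858130\right) = \left(1 - 3959270\right) \left(-1439392 - 1858130\right) = \left(-3959269\right) \left(-3297522\right) = 13055776631418$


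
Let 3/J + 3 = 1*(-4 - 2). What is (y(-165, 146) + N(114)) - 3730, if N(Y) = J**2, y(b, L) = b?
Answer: -35054/9 ≈ -3894.9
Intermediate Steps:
J = -1/3 (J = 3/(-3 + 1*(-4 - 2)) = 3/(-3 + 1*(-6)) = 3/(-3 - 6) = 3/(-9) = 3*(-1/9) = -1/3 ≈ -0.33333)
N(Y) = 1/9 (N(Y) = (-1/3)**2 = 1/9)
(y(-165, 146) + N(114)) - 3730 = (-165 + 1/9) - 3730 = -1484/9 - 3730 = -35054/9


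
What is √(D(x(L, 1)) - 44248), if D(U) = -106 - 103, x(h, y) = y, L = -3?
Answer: I*√44457 ≈ 210.85*I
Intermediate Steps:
D(U) = -209
√(D(x(L, 1)) - 44248) = √(-209 - 44248) = √(-44457) = I*√44457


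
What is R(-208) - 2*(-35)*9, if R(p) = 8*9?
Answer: 702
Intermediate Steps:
R(p) = 72
R(-208) - 2*(-35)*9 = 72 - 2*(-35)*9 = 72 - (-70)*9 = 72 - 1*(-630) = 72 + 630 = 702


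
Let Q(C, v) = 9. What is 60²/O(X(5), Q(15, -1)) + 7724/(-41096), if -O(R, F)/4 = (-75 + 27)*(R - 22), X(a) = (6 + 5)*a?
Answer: 7813/20548 ≈ 0.38023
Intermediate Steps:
X(a) = 11*a
O(R, F) = -4224 + 192*R (O(R, F) = -4*(-75 + 27)*(R - 22) = -(-192)*(-22 + R) = -4*(1056 - 48*R) = -4224 + 192*R)
60²/O(X(5), Q(15, -1)) + 7724/(-41096) = 60²/(-4224 + 192*(11*5)) + 7724/(-41096) = 3600/(-4224 + 192*55) + 7724*(-1/41096) = 3600/(-4224 + 10560) - 1931/10274 = 3600/6336 - 1931/10274 = 3600*(1/6336) - 1931/10274 = 25/44 - 1931/10274 = 7813/20548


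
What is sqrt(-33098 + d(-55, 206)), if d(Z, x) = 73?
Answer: 5*I*sqrt(1321) ≈ 181.73*I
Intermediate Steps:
sqrt(-33098 + d(-55, 206)) = sqrt(-33098 + 73) = sqrt(-33025) = 5*I*sqrt(1321)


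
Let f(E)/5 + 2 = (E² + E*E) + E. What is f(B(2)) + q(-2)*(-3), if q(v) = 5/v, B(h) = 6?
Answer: 775/2 ≈ 387.50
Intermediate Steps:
f(E) = -10 + 5*E + 10*E² (f(E) = -10 + 5*((E² + E*E) + E) = -10 + 5*((E² + E²) + E) = -10 + 5*(2*E² + E) = -10 + 5*(E + 2*E²) = -10 + (5*E + 10*E²) = -10 + 5*E + 10*E²)
f(B(2)) + q(-2)*(-3) = (-10 + 5*6 + 10*6²) + (5/(-2))*(-3) = (-10 + 30 + 10*36) + (5*(-½))*(-3) = (-10 + 30 + 360) - 5/2*(-3) = 380 + 15/2 = 775/2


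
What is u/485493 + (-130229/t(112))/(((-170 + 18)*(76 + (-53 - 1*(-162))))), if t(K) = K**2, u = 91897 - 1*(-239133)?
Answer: 116829847066297/171251480279040 ≈ 0.68221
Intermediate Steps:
u = 331030 (u = 91897 + 239133 = 331030)
u/485493 + (-130229/t(112))/(((-170 + 18)*(76 + (-53 - 1*(-162))))) = 331030/485493 + (-130229/(112**2))/(((-170 + 18)*(76 + (-53 - 1*(-162))))) = 331030*(1/485493) + (-130229/12544)/((-152*(76 + (-53 + 162)))) = 331030/485493 + (-130229*1/12544)/((-152*(76 + 109))) = 331030/485493 - 130229/(12544*((-152*185))) = 331030/485493 - 130229/12544/(-28120) = 331030/485493 - 130229/12544*(-1/28120) = 331030/485493 + 130229/352737280 = 116829847066297/171251480279040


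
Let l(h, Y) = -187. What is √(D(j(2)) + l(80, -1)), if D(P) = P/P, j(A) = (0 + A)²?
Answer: I*√186 ≈ 13.638*I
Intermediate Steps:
j(A) = A²
D(P) = 1
√(D(j(2)) + l(80, -1)) = √(1 - 187) = √(-186) = I*√186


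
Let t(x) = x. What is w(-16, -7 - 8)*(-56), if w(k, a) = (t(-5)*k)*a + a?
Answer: 68040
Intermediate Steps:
w(k, a) = a - 5*a*k (w(k, a) = (-5*k)*a + a = -5*a*k + a = a - 5*a*k)
w(-16, -7 - 8)*(-56) = ((-7 - 8)*(1 - 5*(-16)))*(-56) = -15*(1 + 80)*(-56) = -15*81*(-56) = -1215*(-56) = 68040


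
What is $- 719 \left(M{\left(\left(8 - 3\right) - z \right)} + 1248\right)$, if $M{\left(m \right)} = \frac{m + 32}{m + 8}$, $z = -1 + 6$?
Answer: $-900188$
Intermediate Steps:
$z = 5$
$M{\left(m \right)} = \frac{32 + m}{8 + m}$
$- 719 \left(M{\left(\left(8 - 3\right) - z \right)} + 1248\right) = - 719 \left(\frac{32 + \left(\left(8 - 3\right) - 5\right)}{8 + \left(\left(8 - 3\right) - 5\right)} + 1248\right) = - 719 \left(\frac{32 + \left(5 - 5\right)}{8 + \left(5 - 5\right)} + 1248\right) = - 719 \left(\frac{32 + 0}{8 + 0} + 1248\right) = - 719 \left(\frac{1}{8} \cdot 32 + 1248\right) = - 719 \left(4 + 1248\right) = \left(-719\right) 1252 = -900188$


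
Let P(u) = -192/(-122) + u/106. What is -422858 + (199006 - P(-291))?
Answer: -1447419457/6466 ≈ -2.2385e+5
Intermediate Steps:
P(u) = 96/61 + u/106 (P(u) = -192*(-1/122) + u*(1/106) = 96/61 + u/106)
-422858 + (199006 - P(-291)) = -422858 + (199006 - (96/61 + (1/106)*(-291))) = -422858 + (199006 - (96/61 - 291/106)) = -422858 + (199006 - 1*(-7575/6466)) = -422858 + (199006 + 7575/6466) = -422858 + 1286780371/6466 = -1447419457/6466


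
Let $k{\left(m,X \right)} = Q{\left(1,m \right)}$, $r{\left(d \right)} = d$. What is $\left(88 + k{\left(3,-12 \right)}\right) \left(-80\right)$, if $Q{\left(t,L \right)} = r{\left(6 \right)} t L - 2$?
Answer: $-8320$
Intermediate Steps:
$Q{\left(t,L \right)} = -2 + 6 L t$ ($Q{\left(t,L \right)} = 6 t L - 2 = 6 L t - 2 = -2 + 6 L t$)
$k{\left(m,X \right)} = -2 + 6 m$ ($k{\left(m,X \right)} = -2 + 6 m 1 = -2 + 6 m$)
$\left(88 + k{\left(3,-12 \right)}\right) \left(-80\right) = \left(88 + \left(-2 + 6 \cdot 3\right)\right) \left(-80\right) = \left(88 + \left(-2 + 18\right)\right) \left(-80\right) = \left(88 + 16\right) \left(-80\right) = 104 \left(-80\right) = -8320$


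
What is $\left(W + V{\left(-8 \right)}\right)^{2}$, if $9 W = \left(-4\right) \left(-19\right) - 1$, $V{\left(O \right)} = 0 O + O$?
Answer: $\frac{1}{9} \approx 0.11111$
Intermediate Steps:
$V{\left(O \right)} = O$ ($V{\left(O \right)} = 0 + O = O$)
$W = \frac{25}{3}$ ($W = \frac{\left(-4\right) \left(-19\right) - 1}{9} = \frac{76 - 1}{9} = \frac{1}{9} \cdot 75 = \frac{25}{3} \approx 8.3333$)
$\left(W + V{\left(-8 \right)}\right)^{2} = \left(\frac{25}{3} - 8\right)^{2} = \left(\frac{1}{3}\right)^{2} = \frac{1}{9}$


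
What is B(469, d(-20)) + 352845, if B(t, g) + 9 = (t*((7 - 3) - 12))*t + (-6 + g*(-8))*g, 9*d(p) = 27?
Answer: -1406942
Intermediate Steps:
d(p) = 3 (d(p) = (⅑)*27 = 3)
B(t, g) = -9 - 8*t² + g*(-6 - 8*g) (B(t, g) = -9 + ((t*((7 - 3) - 12))*t + (-6 + g*(-8))*g) = -9 + ((t*(4 - 12))*t + (-6 - 8*g)*g) = -9 + ((t*(-8))*t + g*(-6 - 8*g)) = -9 + ((-8*t)*t + g*(-6 - 8*g)) = -9 + (-8*t² + g*(-6 - 8*g)) = -9 - 8*t² + g*(-6 - 8*g))
B(469, d(-20)) + 352845 = (-9 - 8*3² - 8*469² - 6*3) + 352845 = (-9 - 8*9 - 8*219961 - 18) + 352845 = (-9 - 72 - 1759688 - 18) + 352845 = -1759787 + 352845 = -1406942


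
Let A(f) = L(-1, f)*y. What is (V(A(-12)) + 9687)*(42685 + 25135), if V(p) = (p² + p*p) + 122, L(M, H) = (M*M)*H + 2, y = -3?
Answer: 787322380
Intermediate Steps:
L(M, H) = 2 + H*M² (L(M, H) = M²*H + 2 = H*M² + 2 = 2 + H*M²)
A(f) = -6 - 3*f (A(f) = (2 + f*(-1)²)*(-3) = (2 + f*1)*(-3) = (2 + f)*(-3) = -6 - 3*f)
V(p) = 122 + 2*p² (V(p) = (p² + p²) + 122 = 2*p² + 122 = 122 + 2*p²)
(V(A(-12)) + 9687)*(42685 + 25135) = ((122 + 2*(-6 - 3*(-12))²) + 9687)*(42685 + 25135) = ((122 + 2*(-6 + 36)²) + 9687)*67820 = ((122 + 2*30²) + 9687)*67820 = ((122 + 2*900) + 9687)*67820 = ((122 + 1800) + 9687)*67820 = (1922 + 9687)*67820 = 11609*67820 = 787322380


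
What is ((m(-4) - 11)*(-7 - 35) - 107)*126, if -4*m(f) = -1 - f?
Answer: 48699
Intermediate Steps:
m(f) = 1/4 + f/4 (m(f) = -(-1 - f)/4 = 1/4 + f/4)
((m(-4) - 11)*(-7 - 35) - 107)*126 = (((1/4 + (1/4)*(-4)) - 11)*(-7 - 35) - 107)*126 = (((1/4 - 1) - 11)*(-42) - 107)*126 = ((-3/4 - 11)*(-42) - 107)*126 = (-47/4*(-42) - 107)*126 = (987/2 - 107)*126 = (773/2)*126 = 48699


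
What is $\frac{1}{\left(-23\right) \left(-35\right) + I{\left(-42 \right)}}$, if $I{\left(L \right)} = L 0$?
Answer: $\frac{1}{805} \approx 0.0012422$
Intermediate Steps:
$I{\left(L \right)} = 0$
$\frac{1}{\left(-23\right) \left(-35\right) + I{\left(-42 \right)}} = \frac{1}{\left(-23\right) \left(-35\right) + 0} = \frac{1}{805 + 0} = \frac{1}{805}$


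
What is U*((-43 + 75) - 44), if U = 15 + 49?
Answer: -768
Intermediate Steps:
U = 64
U*((-43 + 75) - 44) = 64*((-43 + 75) - 44) = 64*(32 - 44) = 64*(-12) = -768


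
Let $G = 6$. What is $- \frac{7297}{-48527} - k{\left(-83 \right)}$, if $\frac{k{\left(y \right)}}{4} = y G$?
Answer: $\frac{96673081}{48527} \approx 1992.2$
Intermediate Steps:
$k{\left(y \right)} = 24 y$ ($k{\left(y \right)} = 4 y 6 = 4 \cdot 6 y = 24 y$)
$- \frac{7297}{-48527} - k{\left(-83 \right)} = - \frac{7297}{-48527} - 24 \left(-83\right) = \left(-7297\right) \left(- \frac{1}{48527}\right) - -1992 = \frac{7297}{48527} + 1992 = \frac{96673081}{48527}$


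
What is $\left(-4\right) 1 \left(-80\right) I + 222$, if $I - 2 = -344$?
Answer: $-109218$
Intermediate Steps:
$I = -342$ ($I = 2 - 344 = -342$)
$\left(-4\right) 1 \left(-80\right) I + 222 = \left(-4\right) 1 \left(-80\right) \left(-342\right) + 222 = \left(-4\right) \left(-80\right) \left(-342\right) + 222 = 320 \left(-342\right) + 222 = -109440 + 222 = -109218$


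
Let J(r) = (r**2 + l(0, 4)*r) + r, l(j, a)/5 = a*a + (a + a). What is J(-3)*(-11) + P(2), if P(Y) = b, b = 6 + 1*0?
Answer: 3900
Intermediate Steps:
l(j, a) = 5*a**2 + 10*a (l(j, a) = 5*(a*a + (a + a)) = 5*(a**2 + 2*a) = 5*a**2 + 10*a)
b = 6 (b = 6 + 0 = 6)
P(Y) = 6
J(r) = r**2 + 121*r (J(r) = (r**2 + (5*4*(2 + 4))*r) + r = (r**2 + (5*4*6)*r) + r = (r**2 + 120*r) + r = r**2 + 121*r)
J(-3)*(-11) + P(2) = -3*(121 - 3)*(-11) + 6 = -3*118*(-11) + 6 = -354*(-11) + 6 = 3894 + 6 = 3900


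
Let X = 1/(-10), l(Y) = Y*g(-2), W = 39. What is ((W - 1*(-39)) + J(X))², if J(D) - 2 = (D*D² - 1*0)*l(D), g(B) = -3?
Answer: 639995200009/100000000 ≈ 6400.0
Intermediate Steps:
l(Y) = -3*Y (l(Y) = Y*(-3) = -3*Y)
X = -⅒ ≈ -0.10000
J(D) = 2 - 3*D⁴ (J(D) = 2 + (D*D² - 1*0)*(-3*D) = 2 + (D³ + 0)*(-3*D) = 2 + D³*(-3*D) = 2 - 3*D⁴)
((W - 1*(-39)) + J(X))² = ((39 - 1*(-39)) + (2 - 3*(-⅒)⁴))² = ((39 + 39) + (2 - 3*1/10000))² = (78 + (2 - 3/10000))² = (78 + 19997/10000)² = (799997/10000)² = 639995200009/100000000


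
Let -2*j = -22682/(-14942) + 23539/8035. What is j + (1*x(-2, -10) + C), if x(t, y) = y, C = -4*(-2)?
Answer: -253551372/60029485 ≈ -4.2238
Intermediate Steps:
C = 8
j = -133492402/60029485 (j = -(-22682/(-14942) + 23539/8035)/2 = -(-22682*(-1/14942) + 23539*(1/8035))/2 = -(11341/7471 + 23539/8035)/2 = -½*266984804/60029485 = -133492402/60029485 ≈ -2.2238)
j + (1*x(-2, -10) + C) = -133492402/60029485 + (1*(-10) + 8) = -133492402/60029485 + (-10 + 8) = -133492402/60029485 - 2 = -253551372/60029485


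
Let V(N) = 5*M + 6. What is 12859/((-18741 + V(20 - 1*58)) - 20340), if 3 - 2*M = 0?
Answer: -25718/78135 ≈ -0.32915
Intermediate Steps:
M = 3/2 (M = 3/2 - 1/2*0 = 3/2 + 0 = 3/2 ≈ 1.5000)
V(N) = 27/2 (V(N) = 5*(3/2) + 6 = 15/2 + 6 = 27/2)
12859/((-18741 + V(20 - 1*58)) - 20340) = 12859/((-18741 + 27/2) - 20340) = 12859/(-37455/2 - 20340) = 12859/(-78135/2) = 12859*(-2/78135) = -25718/78135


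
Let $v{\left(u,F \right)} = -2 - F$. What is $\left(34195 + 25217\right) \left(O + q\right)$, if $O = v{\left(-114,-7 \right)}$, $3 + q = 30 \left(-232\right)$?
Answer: $-413388696$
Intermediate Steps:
$q = -6963$ ($q = -3 + 30 \left(-232\right) = -3 - 6960 = -6963$)
$O = 5$ ($O = -2 - -7 = -2 + 7 = 5$)
$\left(34195 + 25217\right) \left(O + q\right) = \left(34195 + 25217\right) \left(5 - 6963\right) = 59412 \left(-6958\right) = -413388696$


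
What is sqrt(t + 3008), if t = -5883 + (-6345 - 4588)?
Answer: 4*I*sqrt(863) ≈ 117.51*I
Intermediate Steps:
t = -16816 (t = -5883 - 10933 = -16816)
sqrt(t + 3008) = sqrt(-16816 + 3008) = sqrt(-13808) = 4*I*sqrt(863)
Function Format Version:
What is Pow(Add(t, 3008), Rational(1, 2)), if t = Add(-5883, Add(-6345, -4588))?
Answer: Mul(4, I, Pow(863, Rational(1, 2))) ≈ Mul(117.51, I)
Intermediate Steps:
t = -16816 (t = Add(-5883, -10933) = -16816)
Pow(Add(t, 3008), Rational(1, 2)) = Pow(Add(-16816, 3008), Rational(1, 2)) = Pow(-13808, Rational(1, 2)) = Mul(4, I, Pow(863, Rational(1, 2)))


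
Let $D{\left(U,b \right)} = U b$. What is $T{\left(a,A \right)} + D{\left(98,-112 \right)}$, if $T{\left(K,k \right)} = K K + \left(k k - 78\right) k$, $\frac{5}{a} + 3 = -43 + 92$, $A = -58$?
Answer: $- \frac{426509399}{2116} \approx -2.0156 \cdot 10^{5}$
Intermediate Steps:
$a = \frac{5}{46}$ ($a = \frac{5}{-3 + \left(-43 + 92\right)} = \frac{5}{-3 + 49} = \frac{5}{46} \approx 0.1087$)
$T{\left(K,k \right)} = K^{2} + k \left(-78 + k^{2}\right)$ ($T{\left(K,k \right)} = K^{2} + \left(k^{2} - 78\right) k = K^{2} + \left(-78 + k^{2}\right) k = K^{2} + k \left(-78 + k^{2}\right)$)
$T{\left(a,A \right)} + D{\left(98,-112 \right)} = \left(\left(\frac{5}{46}\right)^{2} + \left(-58\right)^{3} - -4524\right) + 98 \left(-112\right) = \left(\frac{25}{2116} - 195112 + 4524\right) - 10976 = - \frac{403284183}{2116} - 10976 = - \frac{426509399}{2116}$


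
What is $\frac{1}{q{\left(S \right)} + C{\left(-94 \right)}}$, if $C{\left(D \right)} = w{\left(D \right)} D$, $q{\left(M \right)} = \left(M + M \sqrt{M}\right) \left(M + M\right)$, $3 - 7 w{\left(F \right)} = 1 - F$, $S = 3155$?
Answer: $- \frac{487777493}{30625642028762473748} + \frac{487747225 \sqrt{3155}}{30625642028762473748} \approx 8.7863 \cdot 10^{-10}$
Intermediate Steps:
$w{\left(F \right)} = \frac{2}{7} + \frac{F}{7}$ ($w{\left(F \right)} = \frac{3}{7} - \frac{1 - F}{7} = \frac{3}{7} + \left(- \frac{1}{7} + \frac{F}{7}\right) = \frac{2}{7} + \frac{F}{7}$)
$q{\left(M \right)} = 2 M \left(M + M^{\frac{3}{2}}\right)$ ($q{\left(M \right)} = \left(M + M^{\frac{3}{2}}\right) 2 M = 2 M \left(M + M^{\frac{3}{2}}\right)$)
$C{\left(D \right)} = D \left(\frac{2}{7} + \frac{D}{7}\right)$ ($C{\left(D \right)} = \left(\frac{2}{7} + \frac{D}{7}\right) D = D \left(\frac{2}{7} + \frac{D}{7}\right)$)
$\frac{1}{q{\left(S \right)} + C{\left(-94 \right)}} = \frac{1}{\left(2 \cdot 3155^{2} + 2 \cdot 3155^{\frac{5}{2}}\right) + \frac{1}{7} \left(-94\right) \left(2 - 94\right)} = \frac{1}{\left(2 \cdot 9954025 + 2 \cdot 9954025 \sqrt{3155}\right) + \frac{1}{7} \left(-94\right) \left(-92\right)} = \frac{1}{\left(19908050 + 19908050 \sqrt{3155}\right) + \frac{8648}{7}} = \frac{1}{\frac{139364998}{7} + 19908050 \sqrt{3155}}$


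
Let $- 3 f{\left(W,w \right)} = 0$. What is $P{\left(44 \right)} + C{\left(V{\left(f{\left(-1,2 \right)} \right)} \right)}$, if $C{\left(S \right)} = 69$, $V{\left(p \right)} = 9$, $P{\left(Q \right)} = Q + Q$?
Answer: $157$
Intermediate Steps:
$P{\left(Q \right)} = 2 Q$
$f{\left(W,w \right)} = 0$ ($f{\left(W,w \right)} = \left(- \frac{1}{3}\right) 0 = 0$)
$P{\left(44 \right)} + C{\left(V{\left(f{\left(-1,2 \right)} \right)} \right)} = 2 \cdot 44 + 69 = 88 + 69 = 157$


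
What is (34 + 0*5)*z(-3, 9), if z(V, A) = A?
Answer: 306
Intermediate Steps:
(34 + 0*5)*z(-3, 9) = (34 + 0*5)*9 = (34 + 0)*9 = 34*9 = 306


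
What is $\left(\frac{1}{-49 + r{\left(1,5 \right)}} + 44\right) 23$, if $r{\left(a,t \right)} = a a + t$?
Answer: $\frac{43493}{43} \approx 1011.5$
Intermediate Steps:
$r{\left(a,t \right)} = t + a^{2}$ ($r{\left(a,t \right)} = a^{2} + t = t + a^{2}$)
$\left(\frac{1}{-49 + r{\left(1,5 \right)}} + 44\right) 23 = \left(\frac{1}{-49 + \left(5 + 1^{2}\right)} + 44\right) 23 = \left(\frac{1}{-49 + \left(5 + 1\right)} + 44\right) 23 = \left(\frac{1}{-49 + 6} + 44\right) 23 = \left(\frac{1}{-43} + 44\right) 23 = \left(- \frac{1}{43} + 44\right) 23 = \frac{1891}{43} \cdot 23 = \frac{43493}{43}$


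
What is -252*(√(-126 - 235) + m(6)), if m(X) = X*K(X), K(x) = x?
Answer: -9072 - 4788*I ≈ -9072.0 - 4788.0*I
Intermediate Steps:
m(X) = X² (m(X) = X*X = X²)
-252*(√(-126 - 235) + m(6)) = -252*(√(-126 - 235) + 6²) = -252*(√(-361) + 36) = -252*(19*I + 36) = -252*(36 + 19*I) = -9072 - 4788*I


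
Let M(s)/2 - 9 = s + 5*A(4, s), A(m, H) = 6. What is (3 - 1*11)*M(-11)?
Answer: -448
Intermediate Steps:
M(s) = 78 + 2*s (M(s) = 18 + 2*(s + 5*6) = 18 + 2*(s + 30) = 18 + 2*(30 + s) = 18 + (60 + 2*s) = 78 + 2*s)
(3 - 1*11)*M(-11) = (3 - 1*11)*(78 + 2*(-11)) = (3 - 11)*(78 - 22) = -8*56 = -448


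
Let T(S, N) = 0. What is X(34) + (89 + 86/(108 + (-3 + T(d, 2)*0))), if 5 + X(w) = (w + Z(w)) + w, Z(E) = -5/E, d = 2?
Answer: 545039/3570 ≈ 152.67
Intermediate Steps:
X(w) = -5 - 5/w + 2*w (X(w) = -5 + ((w - 5/w) + w) = -5 + (-5/w + 2*w) = -5 - 5/w + 2*w)
X(34) + (89 + 86/(108 + (-3 + T(d, 2)*0))) = (-5 - 5/34 + 2*34) + (89 + 86/(108 + (-3 + 0*0))) = (-5 - 5*1/34 + 68) + (89 + 86/(108 + (-3 + 0))) = (-5 - 5/34 + 68) + (89 + 86/(108 - 3)) = 2137/34 + (89 + 86/105) = 2137/34 + 9431/105 = 545039/3570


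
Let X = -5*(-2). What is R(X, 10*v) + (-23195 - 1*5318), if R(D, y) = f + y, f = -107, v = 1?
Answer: -28610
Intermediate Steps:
X = 10
R(D, y) = -107 + y
R(X, 10*v) + (-23195 - 1*5318) = (-107 + 10*1) + (-23195 - 1*5318) = (-107 + 10) + (-23195 - 5318) = -97 - 28513 = -28610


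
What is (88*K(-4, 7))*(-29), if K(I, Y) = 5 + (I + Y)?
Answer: -20416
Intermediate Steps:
K(I, Y) = 5 + I + Y
(88*K(-4, 7))*(-29) = (88*(5 - 4 + 7))*(-29) = (88*8)*(-29) = 704*(-29) = -20416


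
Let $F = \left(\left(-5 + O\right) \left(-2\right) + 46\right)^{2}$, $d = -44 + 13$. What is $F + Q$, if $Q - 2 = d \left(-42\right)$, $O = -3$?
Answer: $5148$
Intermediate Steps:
$d = -31$
$Q = 1304$ ($Q = 2 - -1302 = 2 + 1302 = 1304$)
$F = 3844$ ($F = \left(\left(-5 - 3\right) \left(-2\right) + 46\right)^{2} = \left(\left(-8\right) \left(-2\right) + 46\right)^{2} = \left(16 + 46\right)^{2} = 62^{2} = 3844$)
$F + Q = 3844 + 1304 = 5148$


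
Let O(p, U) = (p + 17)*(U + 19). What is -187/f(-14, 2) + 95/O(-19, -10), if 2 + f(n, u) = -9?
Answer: 211/18 ≈ 11.722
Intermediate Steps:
f(n, u) = -11 (f(n, u) = -2 - 9 = -11)
O(p, U) = (17 + p)*(19 + U)
-187/f(-14, 2) + 95/O(-19, -10) = -187/(-11) + 95/(323 + 17*(-10) + 19*(-19) - 10*(-19)) = -187*(-1/11) + 95/(323 - 170 - 361 + 190) = 17 + 95/(-18) = 17 + 95*(-1/18) = 17 - 95/18 = 211/18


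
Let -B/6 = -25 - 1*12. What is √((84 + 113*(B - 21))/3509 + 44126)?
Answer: √4490966999/319 ≈ 210.08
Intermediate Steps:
B = 222 (B = -6*(-25 - 1*12) = -6*(-25 - 12) = -6*(-37) = 222)
√((84 + 113*(B - 21))/3509 + 44126) = √((84 + 113*(222 - 21))/3509 + 44126) = √((84 + 113*201)*(1/3509) + 44126) = √((84 + 22713)*(1/3509) + 44126) = √(22797*(1/3509) + 44126) = √(22797/3509 + 44126) = √(154860931/3509) = √4490966999/319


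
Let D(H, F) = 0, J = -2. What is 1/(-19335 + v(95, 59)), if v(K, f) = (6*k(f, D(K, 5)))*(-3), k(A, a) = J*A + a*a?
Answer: -1/17211 ≈ -5.8102e-5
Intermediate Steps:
k(A, a) = a² - 2*A (k(A, a) = -2*A + a*a = -2*A + a² = a² - 2*A)
v(K, f) = 36*f (v(K, f) = (6*(0² - 2*f))*(-3) = (6*(0 - 2*f))*(-3) = (6*(-2*f))*(-3) = -12*f*(-3) = 36*f)
1/(-19335 + v(95, 59)) = 1/(-19335 + 36*59) = 1/(-19335 + 2124) = 1/(-17211) = -1/17211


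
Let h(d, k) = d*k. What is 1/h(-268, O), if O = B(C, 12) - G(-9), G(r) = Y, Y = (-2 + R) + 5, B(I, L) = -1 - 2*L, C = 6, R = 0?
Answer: 1/7504 ≈ 0.00013326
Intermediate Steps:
Y = 3 (Y = (-2 + 0) + 5 = -2 + 5 = 3)
G(r) = 3
O = -28 (O = (-1 - 2*12) - 1*3 = (-1 - 24) - 3 = -25 - 3 = -28)
1/h(-268, O) = 1/(-268*(-28)) = 1/7504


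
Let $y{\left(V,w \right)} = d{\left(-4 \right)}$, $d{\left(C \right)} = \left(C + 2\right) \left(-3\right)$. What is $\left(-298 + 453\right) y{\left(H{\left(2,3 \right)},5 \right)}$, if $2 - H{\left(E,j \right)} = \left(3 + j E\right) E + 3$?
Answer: $930$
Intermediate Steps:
$d{\left(C \right)} = -6 - 3 C$ ($d{\left(C \right)} = \left(2 + C\right) \left(-3\right) = -6 - 3 C$)
$H{\left(E,j \right)} = -1 - E \left(3 + E j\right)$ ($H{\left(E,j \right)} = 2 - \left(\left(3 + j E\right) E + 3\right) = 2 - \left(\left(3 + E j\right) E + 3\right) = 2 - \left(E \left(3 + E j\right) + 3\right) = 2 - \left(3 + E \left(3 + E j\right)\right) = -1 - E \left(3 + E j\right)$)
$y{\left(V,w \right)} = 6$ ($y{\left(V,w \right)} = -6 - -12 = -6 + 12 = 6$)
$\left(-298 + 453\right) y{\left(H{\left(2,3 \right)},5 \right)} = \left(-298 + 453\right) 6 = 155 \cdot 6 = 930$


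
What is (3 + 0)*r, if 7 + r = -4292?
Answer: -12897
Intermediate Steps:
r = -4299 (r = -7 - 4292 = -4299)
(3 + 0)*r = (3 + 0)*(-4299) = 3*(-4299) = -12897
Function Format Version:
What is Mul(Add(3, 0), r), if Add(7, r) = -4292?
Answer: -12897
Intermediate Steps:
r = -4299 (r = Add(-7, -4292) = -4299)
Mul(Add(3, 0), r) = Mul(Add(3, 0), -4299) = Mul(3, -4299) = -12897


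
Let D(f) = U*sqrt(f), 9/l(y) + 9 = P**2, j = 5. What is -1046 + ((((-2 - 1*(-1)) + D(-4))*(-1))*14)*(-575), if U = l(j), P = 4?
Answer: -9096 + 20700*I ≈ -9096.0 + 20700.0*I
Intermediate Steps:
l(y) = 9/7 (l(y) = 9/(-9 + 4**2) = 9/(-9 + 16) = 9/7)
U = 9/7 ≈ 1.2857
D(f) = 9*sqrt(f)/7
-1046 + ((((-2 - 1*(-1)) + D(-4))*(-1))*14)*(-575) = -1046 + ((((-2 - 1*(-1)) + 9*sqrt(-4)/7)*(-1))*14)*(-575) = -1046 + ((((-2 + 1) + 9*(2*I)/7)*(-1))*14)*(-575) = -1046 + (((-1 + 18*I/7)*(-1))*14)*(-575) = -1046 + ((1 - 18*I/7)*14)*(-575) = -1046 + (14 - 36*I)*(-575) = -1046 + (-8050 + 20700*I) = -9096 + 20700*I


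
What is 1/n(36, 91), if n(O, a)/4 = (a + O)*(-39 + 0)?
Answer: -1/19812 ≈ -5.0474e-5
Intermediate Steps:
n(O, a) = -156*O - 156*a (n(O, a) = 4*((a + O)*(-39 + 0)) = 4*((O + a)*(-39)) = 4*(-39*O - 39*a) = -156*O - 156*a)
1/n(36, 91) = 1/(-156*36 - 156*91) = 1/(-5616 - 14196) = 1/(-19812) = -1/19812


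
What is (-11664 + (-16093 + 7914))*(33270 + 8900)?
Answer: -836779310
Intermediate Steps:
(-11664 + (-16093 + 7914))*(33270 + 8900) = (-11664 - 8179)*42170 = -19843*42170 = -836779310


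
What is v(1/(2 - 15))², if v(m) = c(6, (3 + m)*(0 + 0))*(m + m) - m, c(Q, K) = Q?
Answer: 121/169 ≈ 0.71598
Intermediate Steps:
v(m) = 11*m (v(m) = 6*(m + m) - m = 6*(2*m) - m = 12*m - m = 11*m)
v(1/(2 - 15))² = (11/(2 - 15))² = (11/(-13))² = (11*(-1/13))² = (-11/13)² = 121/169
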